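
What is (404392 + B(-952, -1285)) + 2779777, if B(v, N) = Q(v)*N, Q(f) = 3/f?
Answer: 3031332743/952 ≈ 3.1842e+6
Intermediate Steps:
B(v, N) = 3*N/v (B(v, N) = (3/v)*N = 3*N/v)
(404392 + B(-952, -1285)) + 2779777 = (404392 + 3*(-1285)/(-952)) + 2779777 = (404392 + 3*(-1285)*(-1/952)) + 2779777 = (404392 + 3855/952) + 2779777 = 384985039/952 + 2779777 = 3031332743/952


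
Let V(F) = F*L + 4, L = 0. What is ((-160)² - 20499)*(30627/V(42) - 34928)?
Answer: -556442585/4 ≈ -1.3911e+8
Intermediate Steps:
V(F) = 4 (V(F) = F*0 + 4 = 0 + 4 = 4)
((-160)² - 20499)*(30627/V(42) - 34928) = ((-160)² - 20499)*(30627/4 - 34928) = (25600 - 20499)*(30627*(¼) - 34928) = 5101*(30627/4 - 34928) = 5101*(-109085/4) = -556442585/4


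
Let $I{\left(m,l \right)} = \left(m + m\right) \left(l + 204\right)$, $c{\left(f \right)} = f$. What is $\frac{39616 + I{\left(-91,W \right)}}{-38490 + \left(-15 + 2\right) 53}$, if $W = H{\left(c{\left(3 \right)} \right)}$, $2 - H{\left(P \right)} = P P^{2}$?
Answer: $- \frac{7038}{39179} \approx -0.17964$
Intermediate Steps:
$H{\left(P \right)} = 2 - P^{3}$ ($H{\left(P \right)} = 2 - P P^{2} = 2 - P^{3}$)
$W = -25$ ($W = 2 - 3^{3} = 2 - 27 = -25$)
$I{\left(m,l \right)} = 2 m \left(204 + l\right)$
$\frac{39616 + I{\left(-91,W \right)}}{-38490 + \left(-15 + 2\right) 53} = \frac{39616 + 2 \left(-91\right) \left(204 - 25\right)}{-38490 + \left(-15 + 2\right) 53} = \frac{39616 + 2 \left(-91\right) 179}{-38490 - 689} = \frac{39616 - 32578}{-38490 - 689} = \frac{7038}{-39179} = 7038 \left(- \frac{1}{39179}\right) = - \frac{7038}{39179}$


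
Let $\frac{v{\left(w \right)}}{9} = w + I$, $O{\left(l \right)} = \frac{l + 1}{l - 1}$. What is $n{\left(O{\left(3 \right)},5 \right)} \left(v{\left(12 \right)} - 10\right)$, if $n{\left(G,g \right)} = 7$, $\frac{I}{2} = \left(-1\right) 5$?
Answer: $56$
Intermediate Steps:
$O{\left(l \right)} = \frac{1 + l}{-1 + l}$
$I = -10$ ($I = 2 \left(\left(-1\right) 5\right) = 2 \left(-5\right) = -10$)
$v{\left(w \right)} = -90 + 9 w$ ($v{\left(w \right)} = 9 \left(w - 10\right) = 9 \left(-10 + w\right) = -90 + 9 w$)
$n{\left(O{\left(3 \right)},5 \right)} \left(v{\left(12 \right)} - 10\right) = 7 \left(\left(-90 + 9 \cdot 12\right) - 10\right) = 7 \left(\left(-90 + 108\right) - 10\right) = 7 \left(18 - 10\right) = 7 \cdot 8 = 56$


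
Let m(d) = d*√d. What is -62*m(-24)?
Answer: 2976*I*√6 ≈ 7289.7*I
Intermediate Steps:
m(d) = d^(3/2)
-62*m(-24) = -(-2976)*I*√6 = 2976*I*√6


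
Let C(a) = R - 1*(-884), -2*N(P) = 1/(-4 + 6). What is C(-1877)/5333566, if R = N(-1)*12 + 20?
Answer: 901/5333566 ≈ 0.00016893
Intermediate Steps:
N(P) = -¼ (N(P) = -1/(2*(-4 + 6)) = -½/2 = -½*½ = -¼)
R = 17 (R = -¼*12 + 20 = -3 + 20 = 17)
C(a) = 901 (C(a) = 17 - 1*(-884) = 17 + 884 = 901)
C(-1877)/5333566 = 901/5333566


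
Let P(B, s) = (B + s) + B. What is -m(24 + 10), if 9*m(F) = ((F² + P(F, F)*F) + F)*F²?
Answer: -5384648/9 ≈ -5.9829e+5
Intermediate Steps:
P(B, s) = s + 2*B
m(F) = F²*(F + 4*F²)/9 (m(F) = (((F² + (F + 2*F)*F) + F)*F²)/9 = (((F² + (3*F)*F) + F)*F²)/9 = (((F² + 3*F²) + F)*F²)/9 = ((4*F² + F)*F²)/9 = ((F + 4*F²)*F²)/9 = (F²*(F + 4*F²))/9 = F²*(F + 4*F²)/9)
-m(24 + 10) = -(24 + 10)³*(1 + 4*(24 + 10))/9 = -34³*(1 + 4*34)/9 = -39304*(1 + 136)/9 = -39304*137/9 = -1*5384648/9 = -5384648/9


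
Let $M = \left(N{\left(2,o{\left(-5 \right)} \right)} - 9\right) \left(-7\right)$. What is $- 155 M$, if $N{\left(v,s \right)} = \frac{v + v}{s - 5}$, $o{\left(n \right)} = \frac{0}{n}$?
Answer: $-10633$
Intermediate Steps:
$o{\left(n \right)} = 0$
$N{\left(v,s \right)} = \frac{2 v}{-5 + s}$
$M = \frac{343}{5}$ ($M = \left(2 \cdot 2 \frac{1}{-5 + 0} - 9\right) \left(-7\right) = \left(2 \cdot 2 \frac{1}{-5} - 9\right) \left(-7\right) = \left(2 \cdot 2 \left(- \frac{1}{5}\right) - 9\right) \left(-7\right) = \left(- \frac{4}{5} - 9\right) \left(-7\right) = \left(- \frac{49}{5}\right) \left(-7\right) = \frac{343}{5} \approx 68.6$)
$- 155 M = \left(-155\right) \frac{343}{5} = -10633$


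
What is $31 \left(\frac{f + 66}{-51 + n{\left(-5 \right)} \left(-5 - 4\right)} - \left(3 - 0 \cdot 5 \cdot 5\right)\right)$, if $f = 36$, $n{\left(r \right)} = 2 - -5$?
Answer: $- \frac{2294}{19} \approx -120.74$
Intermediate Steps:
$n{\left(r \right)} = 7$ ($n{\left(r \right)} = 2 + 5 = 7$)
$31 \left(\frac{f + 66}{-51 + n{\left(-5 \right)} \left(-5 - 4\right)} - \left(3 - 0 \cdot 5 \cdot 5\right)\right) = 31 \left(\frac{36 + 66}{-51 + 7 \left(-5 - 4\right)} - \left(3 - 0 \cdot 5 \cdot 5\right)\right) = 31 \left(\frac{102}{-51 + 7 \left(-9\right)} + \left(0 \cdot 5 - 3\right)\right) = 31 \left(\frac{102}{-51 - 63} + \left(0 - 3\right)\right) = 31 \left(\frac{102}{-114} - 3\right) = 31 \left(102 \left(- \frac{1}{114}\right) - 3\right) = 31 \left(- \frac{17}{19} - 3\right) = 31 \left(- \frac{74}{19}\right) = - \frac{2294}{19}$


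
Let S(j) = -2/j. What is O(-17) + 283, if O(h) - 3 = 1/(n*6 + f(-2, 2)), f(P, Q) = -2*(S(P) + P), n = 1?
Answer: 2289/8 ≈ 286.13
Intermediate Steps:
f(P, Q) = -2*P + 4/P (f(P, Q) = -2*(-2/P + P) = -2*(P - 2/P) = -2*P + 4/P)
O(h) = 25/8 (O(h) = 3 + 1/(1*6 + (-2*(-2) + 4/(-2))) = 3 + 1/(6 + (4 + 4*(-1/2))) = 3 + 1/(6 + (4 - 2)) = 3 + 1/(6 + 2) = 3 + 1/8 = 25/8)
O(-17) + 283 = 25/8 + 283 = 2289/8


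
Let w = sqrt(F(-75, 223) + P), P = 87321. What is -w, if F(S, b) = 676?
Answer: -sqrt(87997) ≈ -296.64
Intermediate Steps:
w = sqrt(87997) (w = sqrt(676 + 87321) = sqrt(87997) ≈ 296.64)
-w = -sqrt(87997)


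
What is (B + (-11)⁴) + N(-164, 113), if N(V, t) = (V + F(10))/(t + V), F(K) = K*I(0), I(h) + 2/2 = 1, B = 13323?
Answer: 1426328/51 ≈ 27967.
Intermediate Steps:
I(h) = 0 (I(h) = -1 + 1 = 0)
F(K) = 0 (F(K) = K*0 = 0)
N(V, t) = V/(V + t) (N(V, t) = (V + 0)/(t + V) = V/(V + t))
(B + (-11)⁴) + N(-164, 113) = (13323 + (-11)⁴) - 164/(-164 + 113) = (13323 + 14641) - 164/(-51) = 27964 - 164*(-1/51) = 27964 + 164/51 = 1426328/51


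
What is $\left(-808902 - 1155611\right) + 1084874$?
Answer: $-879639$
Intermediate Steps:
$\left(-808902 - 1155611\right) + 1084874 = -1964513 + 1084874 = -879639$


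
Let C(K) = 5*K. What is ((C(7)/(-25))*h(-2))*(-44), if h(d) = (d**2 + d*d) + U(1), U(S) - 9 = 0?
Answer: 5236/5 ≈ 1047.2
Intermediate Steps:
U(S) = 9 (U(S) = 9 + 0 = 9)
h(d) = 9 + 2*d**2 (h(d) = (d**2 + d*d) + 9 = (d**2 + d**2) + 9 = 2*d**2 + 9 = 9 + 2*d**2)
((C(7)/(-25))*h(-2))*(-44) = (((5*7)/(-25))*(9 + 2*(-2)**2))*(-44) = ((35*(-1/25))*(9 + 2*4))*(-44) = -7*(9 + 8)/5*(-44) = -7/5*17*(-44) = -119/5*(-44) = 5236/5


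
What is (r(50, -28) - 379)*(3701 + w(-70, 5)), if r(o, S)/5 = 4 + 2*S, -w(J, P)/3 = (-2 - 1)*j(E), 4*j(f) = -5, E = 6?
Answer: -9431001/4 ≈ -2.3578e+6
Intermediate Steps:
j(f) = -5/4 (j(f) = (¼)*(-5) = -5/4)
w(J, P) = -45/4 (w(J, P) = -3*(-2 - 1)*(-5)/4 = -(-9)*(-5)/4 = -3*15/4 = -45/4)
r(o, S) = 20 + 10*S (r(o, S) = 5*(4 + 2*S) = 20 + 10*S)
(r(50, -28) - 379)*(3701 + w(-70, 5)) = ((20 + 10*(-28)) - 379)*(3701 - 45/4) = ((20 - 280) - 379)*(14759/4) = (-260 - 379)*(14759/4) = -639*14759/4 = -9431001/4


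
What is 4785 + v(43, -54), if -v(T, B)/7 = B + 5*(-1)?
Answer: 5198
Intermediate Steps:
v(T, B) = 35 - 7*B (v(T, B) = -7*(B + 5*(-1)) = -7*(B - 5) = -7*(-5 + B) = 35 - 7*B)
4785 + v(43, -54) = 4785 + (35 - 7*(-54)) = 4785 + (35 + 378) = 4785 + 413 = 5198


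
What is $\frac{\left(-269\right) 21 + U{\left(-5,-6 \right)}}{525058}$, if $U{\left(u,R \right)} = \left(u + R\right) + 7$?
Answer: $- \frac{5653}{525058} \approx -0.010766$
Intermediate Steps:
$U{\left(u,R \right)} = 7 + R + u$ ($U{\left(u,R \right)} = \left(R + u\right) + 7 = 7 + R + u$)
$\frac{\left(-269\right) 21 + U{\left(-5,-6 \right)}}{525058} = \frac{\left(-269\right) 21 - 4}{525058} = \left(-5649 - 4\right) \frac{1}{525058} = \left(-5653\right) \frac{1}{525058} = - \frac{5653}{525058}$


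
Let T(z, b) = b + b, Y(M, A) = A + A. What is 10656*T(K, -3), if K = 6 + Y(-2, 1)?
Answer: -63936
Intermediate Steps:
Y(M, A) = 2*A
K = 8 (K = 6 + 2*1 = 6 + 2 = 8)
T(z, b) = 2*b
10656*T(K, -3) = 10656*(2*(-3)) = 10656*(-6) = -63936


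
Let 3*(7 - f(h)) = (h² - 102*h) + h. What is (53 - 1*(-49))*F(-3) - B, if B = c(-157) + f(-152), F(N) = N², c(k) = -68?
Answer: 41393/3 ≈ 13798.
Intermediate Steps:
f(h) = 7 - h²/3 + 101*h/3 (f(h) = 7 - ((h² - 102*h) + h)/3 = 7 - (h² - 101*h)/3 = 7 + (-h²/3 + 101*h/3) = 7 - h²/3 + 101*h/3)
B = -38639/3 (B = -68 + (7 - ⅓*(-152)² + (101/3)*(-152)) = -68 + (7 - ⅓*23104 - 15352/3) = -68 + (7 - 23104/3 - 15352/3) = -68 - 38435/3 = -38639/3 ≈ -12880.)
(53 - 1*(-49))*F(-3) - B = (53 - 1*(-49))*(-3)² - 1*(-38639/3) = (53 + 49)*9 + 38639/3 = 102*9 + 38639/3 = 918 + 38639/3 = 41393/3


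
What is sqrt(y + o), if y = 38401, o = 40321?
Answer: sqrt(78722) ≈ 280.57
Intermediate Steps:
sqrt(y + o) = sqrt(38401 + 40321) = sqrt(78722)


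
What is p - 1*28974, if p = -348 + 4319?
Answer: -25003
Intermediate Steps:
p = 3971
p - 1*28974 = 3971 - 1*28974 = 3971 - 28974 = -25003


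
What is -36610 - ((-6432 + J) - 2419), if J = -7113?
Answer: -20646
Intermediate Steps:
-36610 - ((-6432 + J) - 2419) = -36610 - ((-6432 - 7113) - 2419) = -36610 - (-13545 - 2419) = -36610 - 1*(-15964) = -36610 + 15964 = -20646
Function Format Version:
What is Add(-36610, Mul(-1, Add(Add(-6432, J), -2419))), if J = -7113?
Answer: -20646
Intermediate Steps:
Add(-36610, Mul(-1, Add(Add(-6432, J), -2419))) = Add(-36610, Mul(-1, Add(Add(-6432, -7113), -2419))) = Add(-36610, Mul(-1, Add(-13545, -2419))) = Add(-36610, Mul(-1, -15964)) = Add(-36610, 15964) = -20646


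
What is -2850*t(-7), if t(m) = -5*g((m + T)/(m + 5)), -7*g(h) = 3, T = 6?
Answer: -42750/7 ≈ -6107.1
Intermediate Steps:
g(h) = -3/7 (g(h) = -1/7*3 = -3/7)
t(m) = 15/7 (t(m) = -5*(-3/7) = 15/7)
-2850*t(-7) = -2850*15/7 = -42750/7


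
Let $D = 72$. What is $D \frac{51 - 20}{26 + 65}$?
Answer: $\frac{2232}{91} \approx 24.527$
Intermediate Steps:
$D \frac{51 - 20}{26 + 65} = 72 \frac{51 - 20}{26 + 65} = 72 \cdot \frac{31}{91} = \frac{2232}{91}$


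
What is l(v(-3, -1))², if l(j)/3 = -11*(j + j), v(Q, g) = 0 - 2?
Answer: 17424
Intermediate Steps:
v(Q, g) = -2
l(j) = -66*j (l(j) = 3*(-11*(j + j)) = 3*(-22*j) = -66*j)
l(v(-3, -1))² = (-66*(-2))² = 132² = 17424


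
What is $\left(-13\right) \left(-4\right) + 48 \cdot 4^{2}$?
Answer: $820$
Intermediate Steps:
$\left(-13\right) \left(-4\right) + 48 \cdot 4^{2} = 52 + 48 \cdot 16 = 52 + 768 = 820$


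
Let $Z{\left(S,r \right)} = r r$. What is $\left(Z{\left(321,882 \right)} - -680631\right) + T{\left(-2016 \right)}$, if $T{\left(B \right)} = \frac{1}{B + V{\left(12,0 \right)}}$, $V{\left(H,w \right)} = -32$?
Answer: $\frac{2987120639}{2048} \approx 1.4586 \cdot 10^{6}$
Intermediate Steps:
$Z{\left(S,r \right)} = r^{2}$
$T{\left(B \right)} = \frac{1}{-32 + B}$ ($T{\left(B \right)} = \frac{1}{B - 32} = \frac{1}{-32 + B}$)
$\left(Z{\left(321,882 \right)} - -680631\right) + T{\left(-2016 \right)} = \left(882^{2} - -680631\right) + \frac{1}{-32 - 2016} = \left(777924 + 680631\right) + \frac{1}{-2048} = 1458555 - \frac{1}{2048} = \frac{2987120639}{2048}$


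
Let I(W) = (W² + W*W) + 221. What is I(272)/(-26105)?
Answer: -6443/1135 ≈ -5.6767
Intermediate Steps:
I(W) = 221 + 2*W² (I(W) = (W² + W²) + 221 = 2*W² + 221 = 221 + 2*W²)
I(272)/(-26105) = (221 + 2*272²)/(-26105) = (221 + 2*73984)*(-1/26105) = (221 + 147968)*(-1/26105) = 148189*(-1/26105) = -6443/1135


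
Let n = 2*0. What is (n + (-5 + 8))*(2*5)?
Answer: 30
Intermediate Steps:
n = 0
(n + (-5 + 8))*(2*5) = (0 + (-5 + 8))*(2*5) = (0 + 3)*10 = 3*10 = 30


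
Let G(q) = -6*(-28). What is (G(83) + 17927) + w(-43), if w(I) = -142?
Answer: 17953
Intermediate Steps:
G(q) = 168
(G(83) + 17927) + w(-43) = (168 + 17927) - 142 = 18095 - 142 = 17953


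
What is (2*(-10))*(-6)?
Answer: 120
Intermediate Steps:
(2*(-10))*(-6) = -20*(-6) = 120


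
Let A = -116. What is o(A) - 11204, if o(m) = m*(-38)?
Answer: -6796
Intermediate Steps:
o(m) = -38*m
o(A) - 11204 = -38*(-116) - 11204 = 4408 - 11204 = -6796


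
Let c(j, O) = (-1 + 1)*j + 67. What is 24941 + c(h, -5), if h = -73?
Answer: 25008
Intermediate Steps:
c(j, O) = 67 (c(j, O) = 0*j + 67 = 0 + 67 = 67)
24941 + c(h, -5) = 24941 + 67 = 25008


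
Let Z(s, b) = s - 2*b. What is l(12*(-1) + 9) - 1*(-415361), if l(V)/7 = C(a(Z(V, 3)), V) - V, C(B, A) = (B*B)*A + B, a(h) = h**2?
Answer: 278168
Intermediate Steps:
C(B, A) = B + A*B**2 (C(B, A) = B**2*A + B = A*B**2 + B = B + A*B**2)
l(V) = -7*V + 7*(-6 + V)**2*(1 + V*(-6 + V)**2) (l(V) = 7*((V - 2*3)**2*(1 + V*(V - 2*3)**2) - V) = 7*((V - 6)**2*(1 + V*(V - 6)**2) - V) = 7*((-6 + V)**2*(1 + V*(-6 + V)**2) - V) = 7*(-V + (-6 + V)**2*(1 + V*(-6 + V)**2)) = -7*V + 7*(-6 + V)**2*(1 + V*(-6 + V)**2))
l(12*(-1) + 9) - 1*(-415361) = (-7*(12*(-1) + 9) + 7*(-6 + (12*(-1) + 9))**2*(1 + (12*(-1) + 9)*(-6 + (12*(-1) + 9))**2)) - 1*(-415361) = (-7*(-12 + 9) + 7*(-6 + (-12 + 9))**2*(1 + (-12 + 9)*(-6 + (-12 + 9))**2)) + 415361 = (-7*(-3) + 7*(-6 - 3)**2*(1 - 3*(-6 - 3)**2)) + 415361 = (21 + 7*(-9)**2*(1 - 3*(-9)**2)) + 415361 = (21 + 7*81*(1 - 3*81)) + 415361 = (21 + 7*81*(1 - 243)) + 415361 = (21 + 7*81*(-242)) + 415361 = (21 - 137214) + 415361 = -137193 + 415361 = 278168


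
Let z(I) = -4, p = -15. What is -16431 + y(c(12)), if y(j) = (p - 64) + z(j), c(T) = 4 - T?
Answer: -16514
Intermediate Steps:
y(j) = -83 (y(j) = (-15 - 64) - 4 = -79 - 4 = -83)
-16431 + y(c(12)) = -16431 - 83 = -16514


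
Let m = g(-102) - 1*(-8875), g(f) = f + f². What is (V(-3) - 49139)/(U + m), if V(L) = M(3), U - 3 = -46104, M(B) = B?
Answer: 12284/6731 ≈ 1.8250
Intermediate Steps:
U = -46101 (U = 3 - 46104 = -46101)
V(L) = 3
m = 19177 (m = -102*(1 - 102) - 1*(-8875) = -102*(-101) + 8875 = 10302 + 8875 = 19177)
(V(-3) - 49139)/(U + m) = (3 - 49139)/(-46101 + 19177) = -49136/(-26924) = -49136*(-1/26924) = 12284/6731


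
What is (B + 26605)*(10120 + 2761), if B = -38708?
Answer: -155898743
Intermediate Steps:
(B + 26605)*(10120 + 2761) = (-38708 + 26605)*(10120 + 2761) = -12103*12881 = -155898743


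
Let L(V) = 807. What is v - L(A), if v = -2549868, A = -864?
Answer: -2550675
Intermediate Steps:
v - L(A) = -2549868 - 1*807 = -2549868 - 807 = -2550675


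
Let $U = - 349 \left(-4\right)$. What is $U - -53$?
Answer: $1449$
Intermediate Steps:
$U = 1396$ ($U = \left(-1\right) \left(-1396\right) = 1396$)
$U - -53 = 1396 - -53 = 1396 + 53 = 1449$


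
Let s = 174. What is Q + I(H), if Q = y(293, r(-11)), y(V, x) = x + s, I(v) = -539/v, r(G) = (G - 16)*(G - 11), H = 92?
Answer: 70117/92 ≈ 762.14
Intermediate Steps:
r(G) = (-16 + G)*(-11 + G)
y(V, x) = 174 + x (y(V, x) = x + 174 = 174 + x)
Q = 768 (Q = 174 + (176 + (-11)² - 27*(-11)) = 174 + (176 + 121 + 297) = 174 + 594 = 768)
Q + I(H) = 768 - 539/92 = 70117/92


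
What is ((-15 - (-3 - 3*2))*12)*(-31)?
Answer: 2232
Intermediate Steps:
((-15 - (-3 - 3*2))*12)*(-31) = ((-15 - (-3 - 6))*12)*(-31) = ((-15 - 1*(-9))*12)*(-31) = ((-15 + 9)*12)*(-31) = -6*12*(-31) = -72*(-31) = 2232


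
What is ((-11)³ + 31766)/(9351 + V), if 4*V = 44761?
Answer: 24348/16433 ≈ 1.4817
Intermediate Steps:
V = 44761/4 (V = (¼)*44761 = 44761/4 ≈ 11190.)
((-11)³ + 31766)/(9351 + V) = ((-11)³ + 31766)/(9351 + 44761/4) = (-1331 + 31766)/(82165/4) = 30435*(4/82165) = 24348/16433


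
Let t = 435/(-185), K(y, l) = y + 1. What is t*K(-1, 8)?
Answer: 0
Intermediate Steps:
K(y, l) = 1 + y
t = -87/37 (t = 435*(-1/185) = -87/37 ≈ -2.3514)
t*K(-1, 8) = -87*(1 - 1)/37 = -87/37*0 = 0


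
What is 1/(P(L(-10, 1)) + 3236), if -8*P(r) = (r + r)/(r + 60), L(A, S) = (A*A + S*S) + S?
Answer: 108/349471 ≈ 0.00030904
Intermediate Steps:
L(A, S) = S + A**2 + S**2 (L(A, S) = (A**2 + S**2) + S = S + A**2 + S**2)
P(r) = -r/(4*(60 + r)) (P(r) = -(r + r)/(8*(r + 60)) = -2*r/(8*(60 + r)) = -r/(4*(60 + r)))
1/(P(L(-10, 1)) + 3236) = 1/(-(1 + (-10)**2 + 1**2)/(240 + 4*(1 + (-10)**2 + 1**2)) + 3236) = 1/(-(1 + 100 + 1)/(240 + 4*(1 + 100 + 1)) + 3236) = 1/(-1*102/(240 + 4*102) + 3236) = 1/(-1*102/(240 + 408) + 3236) = 1/(-1*102/648 + 3236) = 1/(-1*102*1/648 + 3236) = 1/(-17/108 + 3236) = 1/(349471/108) = 108/349471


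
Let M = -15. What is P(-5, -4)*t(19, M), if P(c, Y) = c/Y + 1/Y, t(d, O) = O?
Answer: -15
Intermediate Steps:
P(c, Y) = 1/Y + c/Y (P(c, Y) = c/Y + 1/Y = 1/Y + c/Y)
P(-5, -4)*t(19, M) = ((1 - 5)/(-4))*(-15) = -¼*(-4)*(-15) = 1*(-15) = -15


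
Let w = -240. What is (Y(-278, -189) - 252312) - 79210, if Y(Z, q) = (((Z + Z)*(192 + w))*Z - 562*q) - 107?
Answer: -7644675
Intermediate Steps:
Y(Z, q) = -107 - 562*q - 96*Z**2 (Y(Z, q) = (((Z + Z)*(192 - 240))*Z - 562*q) - 107 = (((2*Z)*(-48))*Z - 562*q) - 107 = ((-96*Z)*Z - 562*q) - 107 = (-96*Z**2 - 562*q) - 107 = (-562*q - 96*Z**2) - 107 = -107 - 562*q - 96*Z**2)
(Y(-278, -189) - 252312) - 79210 = ((-107 - 562*(-189) - 96*(-278)**2) - 252312) - 79210 = ((-107 + 106218 - 96*77284) - 252312) - 79210 = ((-107 + 106218 - 7419264) - 252312) - 79210 = (-7313153 - 252312) - 79210 = -7565465 - 79210 = -7644675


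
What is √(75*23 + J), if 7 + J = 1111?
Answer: √2829 ≈ 53.188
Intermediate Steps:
J = 1104 (J = -7 + 1111 = 1104)
√(75*23 + J) = √(75*23 + 1104) = √(1725 + 1104) = √2829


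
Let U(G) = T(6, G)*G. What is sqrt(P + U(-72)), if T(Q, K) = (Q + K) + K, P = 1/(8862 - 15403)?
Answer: 5*sqrt(17004343355)/6541 ≈ 99.679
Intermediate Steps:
P = -1/6541 (P = 1/(-6541) = -1/6541 ≈ -0.00015288)
T(Q, K) = Q + 2*K (T(Q, K) = (K + Q) + K = Q + 2*K)
U(G) = G*(6 + 2*G) (U(G) = (6 + 2*G)*G = G*(6 + 2*G))
sqrt(P + U(-72)) = sqrt(-1/6541 + 2*(-72)*(3 - 72)) = sqrt(-1/6541 + 2*(-72)*(-69)) = sqrt(-1/6541 + 9936) = sqrt(64991375/6541) = 5*sqrt(17004343355)/6541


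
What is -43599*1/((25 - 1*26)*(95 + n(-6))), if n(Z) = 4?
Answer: 14533/33 ≈ 440.39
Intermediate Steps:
-43599*1/((25 - 1*26)*(95 + n(-6))) = -43599*1/((25 - 1*26)*(95 + 4)) = -43599*1/(99*(25 - 26)) = -43599/(99*(-1)) = -43599/(-99) = -43599*(-1/99) = 14533/33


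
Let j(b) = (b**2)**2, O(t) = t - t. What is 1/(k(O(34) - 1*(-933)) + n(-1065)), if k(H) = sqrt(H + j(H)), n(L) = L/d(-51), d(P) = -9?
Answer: -1065/6819759774461 + 9*sqrt(757751100054)/6819759774461 ≈ 1.1486e-6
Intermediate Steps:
O(t) = 0
n(L) = -L/9 (n(L) = L/(-9) = L*(-1/9) = -L/9)
j(b) = b**4
k(H) = sqrt(H + H**4)
1/(k(O(34) - 1*(-933)) + n(-1065)) = 1/(sqrt((0 - 1*(-933)) + (0 - 1*(-933))**4) - 1/9*(-1065)) = 1/(sqrt((0 + 933) + (0 + 933)**4) + 355/3) = 1/(sqrt(933 + 933**4) + 355/3) = 1/(sqrt(933 + 757751099121) + 355/3) = 1/(sqrt(757751100054) + 355/3) = 1/(355/3 + sqrt(757751100054))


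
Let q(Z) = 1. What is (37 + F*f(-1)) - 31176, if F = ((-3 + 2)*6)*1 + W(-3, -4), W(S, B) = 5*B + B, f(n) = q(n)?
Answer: -31169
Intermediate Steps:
f(n) = 1
W(S, B) = 6*B
F = -30 (F = ((-3 + 2)*6)*1 + 6*(-4) = -1*6*1 - 24 = -6*1 - 24 = -6 - 24 = -30)
(37 + F*f(-1)) - 31176 = (37 - 30*1) - 31176 = (37 - 30) - 31176 = 7 - 31176 = -31169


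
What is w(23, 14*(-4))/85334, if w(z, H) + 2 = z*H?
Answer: -645/42667 ≈ -0.015117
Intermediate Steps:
w(z, H) = -2 + H*z (w(z, H) = -2 + z*H = -2 + H*z)
w(23, 14*(-4))/85334 = (-2 + (14*(-4))*23)/85334 = (-2 - 56*23)*(1/85334) = (-2 - 1288)*(1/85334) = -1290*1/85334 = -645/42667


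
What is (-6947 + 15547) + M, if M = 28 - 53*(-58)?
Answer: 11702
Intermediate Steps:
M = 3102 (M = 28 + 3074 = 3102)
(-6947 + 15547) + M = (-6947 + 15547) + 3102 = 8600 + 3102 = 11702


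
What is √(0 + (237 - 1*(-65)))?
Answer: √302 ≈ 17.378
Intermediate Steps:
√(0 + (237 - 1*(-65))) = √(0 + (237 + 65)) = √(0 + 302) = √302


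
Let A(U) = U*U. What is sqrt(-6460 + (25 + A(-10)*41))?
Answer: I*sqrt(2335) ≈ 48.322*I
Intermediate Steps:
A(U) = U**2
sqrt(-6460 + (25 + A(-10)*41)) = sqrt(-6460 + (25 + (-10)**2*41)) = sqrt(-6460 + (25 + 100*41)) = sqrt(-6460 + (25 + 4100)) = sqrt(-6460 + 4125) = sqrt(-2335) = I*sqrt(2335)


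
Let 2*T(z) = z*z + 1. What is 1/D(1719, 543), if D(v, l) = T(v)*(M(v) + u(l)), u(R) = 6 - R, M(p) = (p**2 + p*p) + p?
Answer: 1/8733543849024 ≈ 1.1450e-13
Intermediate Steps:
M(p) = p + 2*p**2 (M(p) = (p**2 + p**2) + p = 2*p**2 + p = p + 2*p**2)
T(z) = 1/2 + z**2/2 (T(z) = (z*z + 1)/2 = (z**2 + 1)/2 = (1 + z**2)/2 = 1/2 + z**2/2)
D(v, l) = (1/2 + v**2/2)*(6 - l + v*(1 + 2*v)) (D(v, l) = (1/2 + v**2/2)*(v*(1 + 2*v) + (6 - l)) = (1/2 + v**2/2)*(6 - l + v*(1 + 2*v)))
1/D(1719, 543) = 1/((1 + 1719**2)*(6 - 1*543 + 1719*(1 + 2*1719))/2) = 1/((1 + 2954961)*(6 - 543 + 1719*(1 + 3438))/2) = 1/((1/2)*2954962*(6 - 543 + 1719*3439)) = 1/((1/2)*2954962*(6 - 543 + 5911641)) = 1/((1/2)*2954962*5911104) = 1/8733543849024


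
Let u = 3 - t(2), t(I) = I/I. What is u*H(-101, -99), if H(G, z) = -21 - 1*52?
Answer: -146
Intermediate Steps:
t(I) = 1
H(G, z) = -73 (H(G, z) = -21 - 52 = -73)
u = 2 (u = 3 - 1*1 = 3 - 1 = 2)
u*H(-101, -99) = 2*(-73) = -146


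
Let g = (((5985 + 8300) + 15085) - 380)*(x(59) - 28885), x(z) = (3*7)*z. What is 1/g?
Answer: -1/801457540 ≈ -1.2477e-9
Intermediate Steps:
x(z) = 21*z
g = -801457540 (g = (((5985 + 8300) + 15085) - 380)*(21*59 - 28885) = ((14285 + 15085) - 380)*(1239 - 28885) = (29370 - 380)*(-27646) = 28990*(-27646) = -801457540)
1/g = 1/(-801457540) = -1/801457540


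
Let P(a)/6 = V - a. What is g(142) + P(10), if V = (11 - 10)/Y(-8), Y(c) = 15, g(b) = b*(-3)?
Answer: -2428/5 ≈ -485.60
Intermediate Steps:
g(b) = -3*b
V = 1/15 (V = (11 - 10)/15 = 1*(1/15) = 1/15 ≈ 0.066667)
P(a) = 2/5 - 6*a (P(a) = 6*(1/15 - a) = 2/5 - 6*a)
g(142) + P(10) = -3*142 + (2/5 - 6*10) = -426 + (2/5 - 60) = -426 - 298/5 = -2428/5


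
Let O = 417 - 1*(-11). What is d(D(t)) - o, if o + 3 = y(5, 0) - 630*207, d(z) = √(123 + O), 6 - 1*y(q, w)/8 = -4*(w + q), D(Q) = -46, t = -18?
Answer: 130205 + √551 ≈ 1.3023e+5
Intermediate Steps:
O = 428 (O = 417 + 11 = 428)
y(q, w) = 48 + 32*q + 32*w (y(q, w) = 48 - (-32)*(w + q) = 48 - (-32)*(q + w) = 48 - 8*(-4*q - 4*w) = 48 + (32*q + 32*w) = 48 + 32*q + 32*w)
d(z) = √551 (d(z) = √(123 + 428) = √551)
o = -130205 (o = -3 + ((48 + 32*5 + 32*0) - 630*207) = -3 + ((48 + 160 + 0) - 130410) = -3 + (208 - 130410) = -3 - 130202 = -130205)
d(D(t)) - o = √551 - 1*(-130205) = √551 + 130205 = 130205 + √551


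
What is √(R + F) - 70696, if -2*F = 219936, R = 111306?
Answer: -70696 + √1338 ≈ -70659.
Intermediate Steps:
F = -109968 (F = -½*219936 = -109968)
√(R + F) - 70696 = √(111306 - 109968) - 70696 = √1338 - 70696 = -70696 + √1338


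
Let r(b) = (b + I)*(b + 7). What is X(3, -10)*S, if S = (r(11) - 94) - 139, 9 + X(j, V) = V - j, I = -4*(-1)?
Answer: -814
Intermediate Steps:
I = 4
X(j, V) = -9 + V - j (X(j, V) = -9 + (V - j) = -9 + V - j)
r(b) = (4 + b)*(7 + b) (r(b) = (b + 4)*(b + 7) = (4 + b)*(7 + b))
S = 37 (S = ((28 + 11² + 11*11) - 94) - 139 = ((28 + 121 + 121) - 94) - 139 = (270 - 94) - 139 = 176 - 139 = 37)
X(3, -10)*S = (-9 - 10 - 1*3)*37 = (-9 - 10 - 3)*37 = -22*37 = -814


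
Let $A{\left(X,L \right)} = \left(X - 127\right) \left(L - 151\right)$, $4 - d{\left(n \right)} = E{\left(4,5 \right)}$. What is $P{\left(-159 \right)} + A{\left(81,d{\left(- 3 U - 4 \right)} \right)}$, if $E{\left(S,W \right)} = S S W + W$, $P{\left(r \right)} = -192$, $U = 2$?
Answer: $10480$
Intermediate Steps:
$E{\left(S,W \right)} = W + W S^{2}$ ($E{\left(S,W \right)} = S^{2} W + W = W S^{2} + W = W + W S^{2}$)
$d{\left(n \right)} = -81$ ($d{\left(n \right)} = 4 - 5 \left(1 + 4^{2}\right) = 4 - 5 \left(1 + 16\right) = 4 - 5 \cdot 17 = 4 - 85 = -81$)
$A{\left(X,L \right)} = \left(-151 + L\right) \left(-127 + X\right)$ ($A{\left(X,L \right)} = \left(-127 + X\right) \left(-151 + L\right) = \left(-151 + L\right) \left(-127 + X\right)$)
$P{\left(-159 \right)} + A{\left(81,d{\left(- 3 U - 4 \right)} \right)} = -192 - -10672 = -192 + \left(19177 - 12231 + 10287 - 6561\right) = -192 + 10672 = 10480$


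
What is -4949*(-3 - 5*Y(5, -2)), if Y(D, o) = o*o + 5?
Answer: 237552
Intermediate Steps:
Y(D, o) = 5 + o**2 (Y(D, o) = o**2 + 5 = 5 + o**2)
-4949*(-3 - 5*Y(5, -2)) = -4949*(-3 - 5*(5 + (-2)**2)) = -4949*(-3 - 5*(5 + 4)) = -4949*(-3 - 5*9) = -4949*(-3 - 45) = -4949*(-48) = 237552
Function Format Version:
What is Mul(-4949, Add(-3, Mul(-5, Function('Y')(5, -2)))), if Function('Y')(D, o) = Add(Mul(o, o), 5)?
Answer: 237552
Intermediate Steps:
Function('Y')(D, o) = Add(5, Pow(o, 2)) (Function('Y')(D, o) = Add(Pow(o, 2), 5) = Add(5, Pow(o, 2)))
Mul(-4949, Add(-3, Mul(-5, Function('Y')(5, -2)))) = Mul(-4949, Add(-3, Mul(-5, Add(5, Pow(-2, 2))))) = Mul(-4949, Add(-3, Mul(-5, Add(5, 4)))) = Mul(-4949, Add(-3, Mul(-5, 9))) = Mul(-4949, Add(-3, -45)) = Mul(-4949, -48) = 237552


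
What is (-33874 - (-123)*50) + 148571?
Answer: 120847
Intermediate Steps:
(-33874 - (-123)*50) + 148571 = (-33874 - 1*(-6150)) + 148571 = (-33874 + 6150) + 148571 = -27724 + 148571 = 120847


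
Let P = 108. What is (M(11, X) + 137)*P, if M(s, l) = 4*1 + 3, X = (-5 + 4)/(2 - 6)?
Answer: 15552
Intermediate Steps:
X = ¼ (X = -1/(-4) = -1*(-¼) = ¼ ≈ 0.25000)
M(s, l) = 7 (M(s, l) = 4 + 3 = 7)
(M(11, X) + 137)*P = (7 + 137)*108 = 144*108 = 15552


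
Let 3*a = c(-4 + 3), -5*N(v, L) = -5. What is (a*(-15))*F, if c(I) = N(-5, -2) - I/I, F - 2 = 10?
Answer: 0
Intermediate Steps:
N(v, L) = 1 (N(v, L) = -⅕*(-5) = 1)
F = 12 (F = 2 + 10 = 12)
c(I) = 0 (c(I) = 1 - I/I = 1 - 1*1 = 1 - 1 = 0)
a = 0 (a = (⅓)*0 = 0)
(a*(-15))*F = (0*(-15))*12 = 0*12 = 0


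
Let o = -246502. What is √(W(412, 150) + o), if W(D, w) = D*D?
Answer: I*√76758 ≈ 277.05*I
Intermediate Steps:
W(D, w) = D²
√(W(412, 150) + o) = √(412² - 246502) = √(169744 - 246502) = √(-76758) = I*√76758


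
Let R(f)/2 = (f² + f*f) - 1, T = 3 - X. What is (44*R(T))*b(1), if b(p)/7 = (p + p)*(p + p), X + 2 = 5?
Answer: -2464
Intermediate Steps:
X = 3 (X = -2 + 5 = 3)
b(p) = 28*p² (b(p) = 7*((p + p)*(p + p)) = 7*((2*p)*(2*p)) = 7*(4*p²) = 28*p²)
T = 0 (T = 3 - 1*3 = 3 - 3 = 0)
R(f) = -2 + 4*f² (R(f) = 2*((f² + f*f) - 1) = 2*((f² + f²) - 1) = 2*(2*f² - 1) = 2*(-1 + 2*f²) = -2 + 4*f²)
(44*R(T))*b(1) = (44*(-2 + 4*0²))*(28*1²) = (44*(-2 + 4*0))*(28*1) = (44*(-2 + 0))*28 = (44*(-2))*28 = -88*28 = -2464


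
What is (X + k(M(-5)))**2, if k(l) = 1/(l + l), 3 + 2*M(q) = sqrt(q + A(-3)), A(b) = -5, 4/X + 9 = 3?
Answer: (36*sqrt(10) + 41*I)/(9*(-I + 6*sqrt(10))) ≈ 0.6522 + 0.27447*I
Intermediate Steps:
X = -2/3 (X = 4/(-9 + 3) = 4/(-6) = 4*(-1/6) = -2/3 ≈ -0.66667)
M(q) = -3/2 + sqrt(-5 + q)/2 (M(q) = -3/2 + sqrt(q - 5)/2 = -3/2 + sqrt(-5 + q)/2)
k(l) = 1/(2*l)
(X + k(M(-5)))**2 = (-2/3 + 1/(2*(-3/2 + sqrt(-5 - 5)/2)))**2 = (-2/3 + 1/(2*(-3/2 + sqrt(-10)/2)))**2 = (-2/3 + 1/(2*(-3/2 + (I*sqrt(10))/2)))**2 = (-2/3 + 1/(2*(-3/2 + I*sqrt(10)/2)))**2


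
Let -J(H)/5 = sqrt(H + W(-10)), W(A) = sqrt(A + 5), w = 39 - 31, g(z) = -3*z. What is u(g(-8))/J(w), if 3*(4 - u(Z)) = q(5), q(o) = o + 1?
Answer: -2/(5*sqrt(8 + I*sqrt(5))) ≈ -0.1375 + 0.018855*I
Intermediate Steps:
q(o) = 1 + o
u(Z) = 2 (u(Z) = 4 - (1 + 5)/3 = 4 - 1/3*6 = 4 - 2 = 2)
w = 8
W(A) = sqrt(5 + A)
J(H) = -5*sqrt(H + I*sqrt(5)) (J(H) = -5*sqrt(H + sqrt(5 - 10)) = -5*sqrt(H + sqrt(-5)) = -5*sqrt(H + I*sqrt(5)))
u(g(-8))/J(w) = 2/((-5*sqrt(8 + I*sqrt(5)))) = 2*(-1/(5*sqrt(8 + I*sqrt(5)))) = -2/(5*sqrt(8 + I*sqrt(5)))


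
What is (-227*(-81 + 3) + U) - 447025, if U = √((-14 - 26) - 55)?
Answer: -429319 + I*√95 ≈ -4.2932e+5 + 9.7468*I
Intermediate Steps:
U = I*√95 (U = √(-40 - 55) = √(-95) = I*√95 ≈ 9.7468*I)
(-227*(-81 + 3) + U) - 447025 = (-227*(-81 + 3) + I*√95) - 447025 = (-227*(-78) + I*√95) - 447025 = (17706 + I*√95) - 447025 = -429319 + I*√95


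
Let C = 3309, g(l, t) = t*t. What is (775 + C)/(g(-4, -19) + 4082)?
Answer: 4084/4443 ≈ 0.91920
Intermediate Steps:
g(l, t) = t**2
(775 + C)/(g(-4, -19) + 4082) = (775 + 3309)/((-19)**2 + 4082) = 4084/(361 + 4082) = 4084/4443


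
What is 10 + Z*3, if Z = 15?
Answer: 55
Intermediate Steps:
10 + Z*3 = 10 + 15*3 = 10 + 45 = 55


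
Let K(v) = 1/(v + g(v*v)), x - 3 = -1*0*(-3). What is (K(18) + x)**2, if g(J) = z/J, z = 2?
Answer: 79441569/8508889 ≈ 9.3363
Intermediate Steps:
x = 3 (x = 3 - 1*0*(-3) = 3 + 0*(-3) = 3 + 0 = 3)
g(J) = 2/J
K(v) = 1/(v + 2/v**2) (K(v) = 1/(v + 2/((v*v))) = 1/(v + 2/(v**2)) = 1/(v + 2/v**2))
(K(18) + x)**2 = (18**2/(2 + 18**3) + 3)**2 = (324/(2 + 5832) + 3)**2 = (324/5834 + 3)**2 = (324*(1/5834) + 3)**2 = (162/2917 + 3)**2 = (8913/2917)**2 = 79441569/8508889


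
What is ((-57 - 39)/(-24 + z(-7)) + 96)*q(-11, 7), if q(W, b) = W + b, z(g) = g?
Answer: -12288/31 ≈ -396.39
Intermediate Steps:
((-57 - 39)/(-24 + z(-7)) + 96)*q(-11, 7) = ((-57 - 39)/(-24 - 7) + 96)*(-11 + 7) = (-96/(-31) + 96)*(-4) = (-96*(-1/31) + 96)*(-4) = (96/31 + 96)*(-4) = (3072/31)*(-4) = -12288/31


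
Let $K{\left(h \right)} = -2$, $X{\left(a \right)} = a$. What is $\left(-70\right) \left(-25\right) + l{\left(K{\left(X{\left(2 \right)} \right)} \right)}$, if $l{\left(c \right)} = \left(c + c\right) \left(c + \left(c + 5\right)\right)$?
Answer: $1746$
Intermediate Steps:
$l{\left(c \right)} = 2 c \left(5 + 2 c\right)$ ($l{\left(c \right)} = 2 c \left(c + \left(5 + c\right)\right) = 2 c \left(5 + 2 c\right)$)
$\left(-70\right) \left(-25\right) + l{\left(K{\left(X{\left(2 \right)} \right)} \right)} = \left(-70\right) \left(-25\right) + 2 \left(-2\right) \left(5 + 2 \left(-2\right)\right) = 1750 + 2 \left(-2\right) \left(5 - 4\right) = 1750 + 2 \left(-2\right) 1 = 1750 - 4 = 1746$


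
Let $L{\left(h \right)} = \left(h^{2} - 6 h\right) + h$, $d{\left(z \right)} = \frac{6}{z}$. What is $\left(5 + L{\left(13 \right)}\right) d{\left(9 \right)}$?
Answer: $\frac{218}{3} \approx 72.667$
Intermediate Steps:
$L{\left(h \right)} = h^{2} - 5 h$
$\left(5 + L{\left(13 \right)}\right) d{\left(9 \right)} = \left(5 + 13 \left(-5 + 13\right)\right) \frac{6}{9} = \left(5 + 13 \cdot 8\right) 6 \cdot \frac{1}{9} = \left(5 + 104\right) \frac{2}{3} = 109 \cdot \frac{2}{3} = \frac{218}{3}$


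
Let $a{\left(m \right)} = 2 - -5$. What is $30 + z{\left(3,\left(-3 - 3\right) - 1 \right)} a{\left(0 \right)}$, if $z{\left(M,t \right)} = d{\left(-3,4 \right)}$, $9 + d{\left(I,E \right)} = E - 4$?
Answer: $-33$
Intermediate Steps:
$a{\left(m \right)} = 7$ ($a{\left(m \right)} = 2 + 5 = 7$)
$d{\left(I,E \right)} = -13 + E$ ($d{\left(I,E \right)} = -9 + \left(E - 4\right) = -9 + \left(-4 + E\right) = -13 + E$)
$z{\left(M,t \right)} = -9$ ($z{\left(M,t \right)} = -13 + 4 = -9$)
$30 + z{\left(3,\left(-3 - 3\right) - 1 \right)} a{\left(0 \right)} = 30 - 63 = -33$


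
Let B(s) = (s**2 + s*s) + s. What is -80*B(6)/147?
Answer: -2080/49 ≈ -42.449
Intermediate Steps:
B(s) = s + 2*s**2 (B(s) = (s**2 + s**2) + s = 2*s**2 + s = s + 2*s**2)
-80*B(6)/147 = -480*(1 + 2*6)/147 = -480*(1 + 12)*(1/147) = -480*13*(1/147) = -80*78*(1/147) = -6240*1/147 = -2080/49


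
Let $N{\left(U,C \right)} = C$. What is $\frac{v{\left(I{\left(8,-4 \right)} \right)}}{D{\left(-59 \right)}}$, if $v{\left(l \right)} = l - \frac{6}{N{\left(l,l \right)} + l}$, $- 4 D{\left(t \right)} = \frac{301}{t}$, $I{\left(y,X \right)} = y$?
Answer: $\frac{3599}{602} \approx 5.9784$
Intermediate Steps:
$D{\left(t \right)} = - \frac{301}{4 t}$ ($D{\left(t \right)} = - \frac{301 \frac{1}{t}}{4} = - \frac{301}{4 t}$)
$v{\left(l \right)} = l - \frac{3}{l}$ ($v{\left(l \right)} = l - \frac{6}{l + l} = l - \frac{6}{2 l} = l - 6 \frac{1}{2 l} = l - \frac{3}{l}$)
$\frac{v{\left(I{\left(8,-4 \right)} \right)}}{D{\left(-59 \right)}} = \frac{8 - \frac{3}{8}}{\left(- \frac{301}{4}\right) \frac{1}{-59}} = \frac{8 - \frac{3}{8}}{\left(- \frac{301}{4}\right) \left(- \frac{1}{59}\right)} = \frac{8 - \frac{3}{8}}{\frac{301}{236}} = \frac{61}{8} \cdot \frac{236}{301} = \frac{3599}{602}$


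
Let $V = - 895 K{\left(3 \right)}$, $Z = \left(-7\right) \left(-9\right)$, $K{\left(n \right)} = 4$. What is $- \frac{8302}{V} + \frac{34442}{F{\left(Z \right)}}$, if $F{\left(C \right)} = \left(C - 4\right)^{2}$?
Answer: $\frac{76100811}{6230990} \approx 12.213$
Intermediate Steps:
$Z = 63$
$F{\left(C \right)} = \left(-4 + C\right)^{2}$
$V = -3580$ ($V = \left(-895\right) 4 = -3580$)
$- \frac{8302}{V} + \frac{34442}{F{\left(Z \right)}} = - \frac{8302}{-3580} + \frac{34442}{\left(-4 + 63\right)^{2}} = \left(-8302\right) \left(- \frac{1}{3580}\right) + \frac{34442}{59^{2}} = \frac{4151}{1790} + \frac{34442}{3481} = \frac{76100811}{6230990}$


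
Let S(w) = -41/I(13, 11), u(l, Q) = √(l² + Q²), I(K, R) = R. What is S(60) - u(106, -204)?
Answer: -41/11 - 2*√13213 ≈ -233.62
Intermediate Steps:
u(l, Q) = √(Q² + l²)
S(w) = -41/11
S(60) - u(106, -204) = -41/11 - √((-204)² + 106²) = -41/11 - √(41616 + 11236) = -41/11 - √52852 = -41/11 - 2*√13213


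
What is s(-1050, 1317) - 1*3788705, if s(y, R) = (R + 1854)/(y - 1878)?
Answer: -3697777137/976 ≈ -3.7887e+6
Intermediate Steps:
s(y, R) = (1854 + R)/(-1878 + y)
s(-1050, 1317) - 1*3788705 = (1854 + 1317)/(-1878 - 1050) - 1*3788705 = 3171/(-2928) - 3788705 = -1/2928*3171 - 3788705 = -1057/976 - 3788705 = -3697777137/976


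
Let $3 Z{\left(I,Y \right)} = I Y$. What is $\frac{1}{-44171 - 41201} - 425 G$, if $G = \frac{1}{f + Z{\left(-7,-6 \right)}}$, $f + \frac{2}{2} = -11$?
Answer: $- \frac{18141551}{85372} \approx -212.5$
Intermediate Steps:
$f = -12$ ($f = -1 - 11 = -12$)
$Z{\left(I,Y \right)} = \frac{I Y}{3}$
$G = \frac{1}{2}$ ($G = \frac{1}{-12 + \frac{1}{3} \left(-7\right) \left(-6\right)} = \frac{1}{-12 + 14} = \frac{1}{2} \approx 0.5$)
$\frac{1}{-44171 - 41201} - 425 G = \frac{1}{-44171 - 41201} - \frac{425}{2} = \frac{1}{-85372} - \frac{425}{2} = - \frac{1}{85372} - \frac{425}{2} = - \frac{18141551}{85372}$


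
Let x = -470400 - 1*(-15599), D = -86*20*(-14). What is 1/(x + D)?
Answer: -1/430721 ≈ -2.3217e-6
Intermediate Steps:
D = 24080 (D = -1720*(-14) = 24080)
x = -454801 (x = -470400 + 15599 = -454801)
1/(x + D) = 1/(-454801 + 24080) = 1/(-430721) = -1/430721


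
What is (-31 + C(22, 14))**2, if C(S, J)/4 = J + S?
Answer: 12769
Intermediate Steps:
C(S, J) = 4*J + 4*S (C(S, J) = 4*(J + S) = 4*J + 4*S)
(-31 + C(22, 14))**2 = (-31 + (4*14 + 4*22))**2 = (-31 + (56 + 88))**2 = (-31 + 144)**2 = 113**2 = 12769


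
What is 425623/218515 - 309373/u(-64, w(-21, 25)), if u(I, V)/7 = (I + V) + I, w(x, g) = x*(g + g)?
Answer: 6464757123/163806790 ≈ 39.466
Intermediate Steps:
w(x, g) = 2*g*x (w(x, g) = x*(2*g) = 2*g*x)
u(I, V) = 7*V + 14*I (u(I, V) = 7*((I + V) + I) = 7*(V + 2*I) = 7*V + 14*I)
425623/218515 - 309373/u(-64, w(-21, 25)) = 425623/218515 - 309373/(7*(2*25*(-21)) + 14*(-64)) = 425623*(1/218515) - 309373/(7*(-1050) - 896) = 38693/19865 - 309373/(-7350 - 896) = 38693/19865 - 309373/(-8246) = 38693/19865 - 309373*(-1/8246) = 38693/19865 + 309373/8246 = 6464757123/163806790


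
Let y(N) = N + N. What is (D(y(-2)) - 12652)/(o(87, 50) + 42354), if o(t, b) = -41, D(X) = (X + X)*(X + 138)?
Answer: -13724/42313 ≈ -0.32434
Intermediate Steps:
y(N) = 2*N
D(X) = 2*X*(138 + X) (D(X) = (2*X)*(138 + X) = 2*X*(138 + X))
(D(y(-2)) - 12652)/(o(87, 50) + 42354) = (2*(2*(-2))*(138 + 2*(-2)) - 12652)/(-41 + 42354) = (2*(-4)*(138 - 4) - 12652)/42313 = (2*(-4)*134 - 12652)*(1/42313) = (-1072 - 12652)*(1/42313) = -13724*1/42313 = -13724/42313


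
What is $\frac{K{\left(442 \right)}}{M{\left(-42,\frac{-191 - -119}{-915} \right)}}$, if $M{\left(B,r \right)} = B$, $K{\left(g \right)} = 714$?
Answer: $-17$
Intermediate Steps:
$\frac{K{\left(442 \right)}}{M{\left(-42,\frac{-191 - -119}{-915} \right)}} = \frac{714}{-42} = 714 \left(- \frac{1}{42}\right) = -17$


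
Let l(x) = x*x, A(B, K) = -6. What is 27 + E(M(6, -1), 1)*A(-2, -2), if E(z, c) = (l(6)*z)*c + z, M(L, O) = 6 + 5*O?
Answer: -195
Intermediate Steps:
l(x) = x²
E(z, c) = z + 36*c*z (E(z, c) = (6²*z)*c + z = (36*z)*c + z = 36*c*z + z = z + 36*c*z)
27 + E(M(6, -1), 1)*A(-2, -2) = 27 + ((6 + 5*(-1))*(1 + 36*1))*(-6) = 27 + ((6 - 5)*(1 + 36))*(-6) = 27 + (1*37)*(-6) = 27 + 37*(-6) = 27 - 222 = -195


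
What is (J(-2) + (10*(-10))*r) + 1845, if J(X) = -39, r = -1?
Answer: 1906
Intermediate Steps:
(J(-2) + (10*(-10))*r) + 1845 = (-39 + (10*(-10))*(-1)) + 1845 = (-39 - 100*(-1)) + 1845 = (-39 + 100) + 1845 = 61 + 1845 = 1906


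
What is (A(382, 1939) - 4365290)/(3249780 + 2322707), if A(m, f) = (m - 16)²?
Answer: -4231334/5572487 ≈ -0.75933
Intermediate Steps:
A(m, f) = (-16 + m)²
(A(382, 1939) - 4365290)/(3249780 + 2322707) = ((-16 + 382)² - 4365290)/(3249780 + 2322707) = (366² - 4365290)/5572487 = (133956 - 4365290)*(1/5572487) = -4231334*1/5572487 = -4231334/5572487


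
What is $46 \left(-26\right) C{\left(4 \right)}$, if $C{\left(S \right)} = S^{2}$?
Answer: $-19136$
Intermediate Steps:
$46 \left(-26\right) C{\left(4 \right)} = 46 \left(-26\right) 4^{2} = \left(-1196\right) 16 = -19136$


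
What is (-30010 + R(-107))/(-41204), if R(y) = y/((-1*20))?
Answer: 600093/824080 ≈ 0.72820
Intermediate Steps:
R(y) = -y/20 (R(y) = y/(-20) = y*(-1/20) = -y/20)
(-30010 + R(-107))/(-41204) = (-30010 - 1/20*(-107))/(-41204) = (-30010 + 107/20)*(-1/41204) = -600093/20*(-1/41204) = 600093/824080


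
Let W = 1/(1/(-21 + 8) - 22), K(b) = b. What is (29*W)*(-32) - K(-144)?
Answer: 53392/287 ≈ 186.03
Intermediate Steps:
W = -13/287 (W = 1/(1/(-13) - 22) = 1/(-1/13 - 22) = 1/(-287/13) = -13/287 ≈ -0.045296)
(29*W)*(-32) - K(-144) = (29*(-13/287))*(-32) - 1*(-144) = -377/287*(-32) + 144 = 12064/287 + 144 = 53392/287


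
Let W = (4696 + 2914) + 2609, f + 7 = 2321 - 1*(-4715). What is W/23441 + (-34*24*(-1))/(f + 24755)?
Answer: 3908279/8466463 ≈ 0.46162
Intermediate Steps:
f = 7029 (f = -7 + (2321 - 1*(-4715)) = -7 + (2321 + 4715) = -7 + 7036 = 7029)
W = 10219 (W = 7610 + 2609 = 10219)
W/23441 + (-34*24*(-1))/(f + 24755) = 10219/23441 + (-34*24*(-1))/(7029 + 24755) = 10219*(1/23441) - 816*(-1)/31784 = 929/2131 + 816*(1/31784) = 929/2131 + 102/3973 = 3908279/8466463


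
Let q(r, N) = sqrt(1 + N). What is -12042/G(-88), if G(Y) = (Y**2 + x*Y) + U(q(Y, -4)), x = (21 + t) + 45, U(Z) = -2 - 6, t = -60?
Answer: -6021/3604 ≈ -1.6706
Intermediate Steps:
U(Z) = -8
x = 6 (x = (21 - 60) + 45 = -39 + 45 = 6)
G(Y) = -8 + Y**2 + 6*Y (G(Y) = (Y**2 + 6*Y) - 8 = -8 + Y**2 + 6*Y)
-12042/G(-88) = -12042/(-8 + (-88)**2 + 6*(-88)) = -12042/(-8 + 7744 - 528) = -12042/7208 = -12042*1/7208 = -6021/3604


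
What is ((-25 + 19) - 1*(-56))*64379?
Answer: 3218950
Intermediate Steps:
((-25 + 19) - 1*(-56))*64379 = (-6 + 56)*64379 = 50*64379 = 3218950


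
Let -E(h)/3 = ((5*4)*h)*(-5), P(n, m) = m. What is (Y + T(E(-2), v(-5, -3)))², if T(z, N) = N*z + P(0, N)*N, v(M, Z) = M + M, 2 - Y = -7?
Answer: 37319881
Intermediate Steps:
Y = 9 (Y = 2 - 1*(-7) = 2 + 7 = 9)
v(M, Z) = 2*M
E(h) = 300*h (E(h) = -3*(5*4)*h*(-5) = -3*20*h*(-5) = -(-300)*h = 300*h)
T(z, N) = N² + N*z (T(z, N) = N*z + N*N = N*z + N² = N² + N*z)
(Y + T(E(-2), v(-5, -3)))² = (9 + (2*(-5))*(2*(-5) + 300*(-2)))² = (9 - 10*(-10 - 600))² = (9 - 10*(-610))² = (9 + 6100)² = 6109² = 37319881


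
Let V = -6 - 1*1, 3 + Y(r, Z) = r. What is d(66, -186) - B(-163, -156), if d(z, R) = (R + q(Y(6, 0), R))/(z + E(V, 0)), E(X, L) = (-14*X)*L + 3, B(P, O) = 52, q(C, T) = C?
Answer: -1257/23 ≈ -54.652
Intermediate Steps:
Y(r, Z) = -3 + r
V = -7 (V = -6 - 1 = -7)
E(X, L) = 3 - 14*L*X (E(X, L) = -14*L*X + 3 = 3 - 14*L*X)
d(z, R) = (3 + R)/(3 + z) (d(z, R) = (R + (-3 + 6))/(z + (3 - 14*0*(-7))) = (R + 3)/(z + (3 + 0)) = (3 + R)/(z + 3) = (3 + R)/(3 + z))
d(66, -186) - B(-163, -156) = (3 - 186)/(3 + 66) - 1*52 = -183/69 - 52 = (1/69)*(-183) - 52 = -61/23 - 52 = -1257/23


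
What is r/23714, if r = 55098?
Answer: 27549/11857 ≈ 2.3234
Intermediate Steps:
r/23714 = 55098/23714 = 55098*(1/23714) = 27549/11857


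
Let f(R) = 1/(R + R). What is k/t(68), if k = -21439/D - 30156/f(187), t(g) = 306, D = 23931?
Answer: -269902071703/7322886 ≈ -36857.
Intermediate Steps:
f(R) = 1/(2*R)
k = -269902071703/23931 (k = -21439/23931 - 30156/((½)/187) = -21439*1/23931 - 30156/((½)*(1/187)) = -21439/23931 - 30156/1/374 = -21439/23931 - 30156*374 = -21439/23931 - 11278344 = -269902071703/23931 ≈ -1.1278e+7)
k/t(68) = -269902071703/23931/306 = -269902071703/23931*1/306 = -269902071703/7322886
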